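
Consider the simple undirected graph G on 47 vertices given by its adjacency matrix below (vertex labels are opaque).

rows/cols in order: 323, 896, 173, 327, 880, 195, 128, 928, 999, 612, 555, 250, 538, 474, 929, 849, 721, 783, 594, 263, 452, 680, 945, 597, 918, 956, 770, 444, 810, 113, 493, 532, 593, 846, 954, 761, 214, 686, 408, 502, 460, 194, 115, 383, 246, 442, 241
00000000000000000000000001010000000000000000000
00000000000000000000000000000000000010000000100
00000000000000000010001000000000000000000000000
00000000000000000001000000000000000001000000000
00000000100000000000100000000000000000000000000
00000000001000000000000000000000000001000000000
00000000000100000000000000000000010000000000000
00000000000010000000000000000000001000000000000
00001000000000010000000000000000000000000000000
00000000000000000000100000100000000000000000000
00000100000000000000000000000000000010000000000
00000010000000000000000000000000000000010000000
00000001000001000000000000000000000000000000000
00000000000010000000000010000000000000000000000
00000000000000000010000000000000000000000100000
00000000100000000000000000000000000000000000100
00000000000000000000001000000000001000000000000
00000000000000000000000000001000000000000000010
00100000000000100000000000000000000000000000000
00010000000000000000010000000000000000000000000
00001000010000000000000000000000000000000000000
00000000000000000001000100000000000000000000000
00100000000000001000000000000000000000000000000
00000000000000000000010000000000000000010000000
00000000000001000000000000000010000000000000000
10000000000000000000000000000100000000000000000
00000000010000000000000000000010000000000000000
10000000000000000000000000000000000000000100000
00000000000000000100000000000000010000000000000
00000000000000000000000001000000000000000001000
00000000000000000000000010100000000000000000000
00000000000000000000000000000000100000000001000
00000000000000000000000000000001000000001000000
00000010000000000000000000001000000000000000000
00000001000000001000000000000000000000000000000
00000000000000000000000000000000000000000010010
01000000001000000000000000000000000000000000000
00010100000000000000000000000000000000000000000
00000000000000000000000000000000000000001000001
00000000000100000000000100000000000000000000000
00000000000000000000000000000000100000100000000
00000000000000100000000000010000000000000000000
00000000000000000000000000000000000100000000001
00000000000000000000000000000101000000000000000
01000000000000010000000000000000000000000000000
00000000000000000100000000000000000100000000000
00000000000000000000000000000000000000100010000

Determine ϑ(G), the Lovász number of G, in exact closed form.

deg(956) = 2; N(956) = {323, 113}.
N(555) = {195, 214}, |N(555)| = 2.
N(761) = {115, 442}, |N(761)| = 2.
deg(263) = 2; N(263) = {327, 680}.
47-vertex 2-regular graph: this is C_{47}, the 47-cycle.
Distinct eigenvalues (to 3 d.p.): [2.0, 1.982, 1.929, 1.841, 1.721, 1.57, 1.39, 1.186, 0.961, 0.719, 0.464, 0.2, -0.067, -0.333, -0.593, -0.842, -1.076, -1.291, -1.483, -1.649, -1.785, -1.889, -1.96, -1.996].
λ_max=2, λ_min=-2*cos(pi/47); ϑ = −47·λ_min/(λ_max−λ_min) = 47*cos(pi/47)/(cos(pi/47) + 1).
Numerically 23.4737315.
23 ≤ 47*cos(pi/47)/(cos(pi/47) + 1) ≤ 24: both strict.

47*cos(pi/47)/(cos(pi/47) + 1)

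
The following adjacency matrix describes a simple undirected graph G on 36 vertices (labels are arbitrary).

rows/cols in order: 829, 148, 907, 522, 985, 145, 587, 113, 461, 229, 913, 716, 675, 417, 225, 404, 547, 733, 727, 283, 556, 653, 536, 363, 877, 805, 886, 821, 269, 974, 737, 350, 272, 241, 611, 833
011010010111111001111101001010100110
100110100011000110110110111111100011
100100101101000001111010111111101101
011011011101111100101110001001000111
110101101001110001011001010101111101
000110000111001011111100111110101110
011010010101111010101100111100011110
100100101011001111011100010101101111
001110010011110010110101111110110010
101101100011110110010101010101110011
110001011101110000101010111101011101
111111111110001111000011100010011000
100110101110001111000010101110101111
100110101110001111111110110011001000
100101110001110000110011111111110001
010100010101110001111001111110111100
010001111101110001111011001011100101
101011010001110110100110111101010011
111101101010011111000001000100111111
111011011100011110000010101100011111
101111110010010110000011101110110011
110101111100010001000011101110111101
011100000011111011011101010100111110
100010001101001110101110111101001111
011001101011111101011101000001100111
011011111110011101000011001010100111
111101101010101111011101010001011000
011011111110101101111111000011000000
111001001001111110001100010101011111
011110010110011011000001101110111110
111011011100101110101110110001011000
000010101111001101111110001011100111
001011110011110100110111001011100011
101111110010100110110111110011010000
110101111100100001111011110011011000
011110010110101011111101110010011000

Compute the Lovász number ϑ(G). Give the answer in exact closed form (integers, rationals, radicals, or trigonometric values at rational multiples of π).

Vertex 985 has 21 neighbors: 829, 148, 522, 145, 587, 461, 716, 675, 417, 733, 283, 556, 363, 805, 821, 974, 737, 350, 272, 241, 833.
deg(886) = 21; N(886) = {829, 148, 907, 522, 145, 587, 461, 913, 675, 225, 404, 547, 733, 283, 556, 653, 363, 805, 974, 350, 272}.
deg(229) = 21; N(229) = {829, 907, 522, 145, 587, 913, 716, 675, 417, 404, 547, 283, 653, 363, 805, 821, 974, 737, 350, 611, 833}.
deg(363) = 21; N(363) = {829, 985, 461, 229, 716, 225, 404, 547, 727, 556, 653, 536, 877, 805, 886, 821, 974, 272, 241, 611, 833}.
36-vertex 21-regular graph: Kneser K(9,2) on C(9,2)=36 vertices.
Distinct eigenvalues (to 5 d.p.): [21.0, 1.0, -6.0].
Lovász (edge-transitive): ϑ = −36·(-6)/((21)−(-6)) = 8.
≈ 8.00000000 (to 8 d.p.).

8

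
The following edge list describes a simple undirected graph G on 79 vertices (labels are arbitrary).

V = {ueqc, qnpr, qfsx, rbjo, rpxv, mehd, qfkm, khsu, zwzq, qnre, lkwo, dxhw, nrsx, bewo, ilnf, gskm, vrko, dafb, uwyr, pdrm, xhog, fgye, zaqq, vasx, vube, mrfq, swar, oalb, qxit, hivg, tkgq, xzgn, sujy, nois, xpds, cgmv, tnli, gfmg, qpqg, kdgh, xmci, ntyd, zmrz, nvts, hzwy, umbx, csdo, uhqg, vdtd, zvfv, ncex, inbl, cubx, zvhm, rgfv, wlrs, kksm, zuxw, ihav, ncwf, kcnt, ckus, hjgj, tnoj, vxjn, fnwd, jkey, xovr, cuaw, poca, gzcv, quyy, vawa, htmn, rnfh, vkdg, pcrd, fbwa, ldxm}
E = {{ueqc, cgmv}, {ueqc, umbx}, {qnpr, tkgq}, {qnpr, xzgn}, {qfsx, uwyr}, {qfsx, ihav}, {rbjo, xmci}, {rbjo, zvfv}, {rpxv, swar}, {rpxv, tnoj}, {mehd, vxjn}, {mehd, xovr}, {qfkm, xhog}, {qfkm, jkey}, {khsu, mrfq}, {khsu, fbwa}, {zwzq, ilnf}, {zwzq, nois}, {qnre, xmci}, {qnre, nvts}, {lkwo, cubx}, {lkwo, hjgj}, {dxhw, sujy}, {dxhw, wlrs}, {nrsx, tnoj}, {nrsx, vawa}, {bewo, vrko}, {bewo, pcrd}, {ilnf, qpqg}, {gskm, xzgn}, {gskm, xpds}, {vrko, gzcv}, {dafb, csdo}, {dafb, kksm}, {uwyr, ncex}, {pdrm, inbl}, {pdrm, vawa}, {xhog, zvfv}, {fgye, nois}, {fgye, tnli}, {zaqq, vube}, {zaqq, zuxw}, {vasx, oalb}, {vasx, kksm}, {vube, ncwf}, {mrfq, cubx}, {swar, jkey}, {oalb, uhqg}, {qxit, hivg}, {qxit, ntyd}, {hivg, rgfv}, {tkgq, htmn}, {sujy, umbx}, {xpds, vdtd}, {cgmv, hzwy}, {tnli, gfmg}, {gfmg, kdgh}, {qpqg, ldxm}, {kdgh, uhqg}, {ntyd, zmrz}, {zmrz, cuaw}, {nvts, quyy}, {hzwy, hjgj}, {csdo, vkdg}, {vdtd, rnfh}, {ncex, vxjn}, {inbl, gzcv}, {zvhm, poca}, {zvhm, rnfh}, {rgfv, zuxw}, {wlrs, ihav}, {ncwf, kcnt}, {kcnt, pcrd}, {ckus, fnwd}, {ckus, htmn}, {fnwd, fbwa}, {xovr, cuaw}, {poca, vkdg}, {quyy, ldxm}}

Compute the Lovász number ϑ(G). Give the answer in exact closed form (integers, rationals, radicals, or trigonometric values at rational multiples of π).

79*cos(pi/79)/(cos(pi/79) + 1)

N(lkwo) = {cubx, hjgj}, |N(lkwo)| = 2.
Vertex swar has 2 neighbors: rpxv, jkey.
Vertex zaqq has 2 neighbors: vube, zuxw.
deg(qnre) = 2; N(qnre) = {xmci, nvts}.
G on 79 vertices is 2-regular; the odd cycle C_{79}.
Distinct eigenvalues (to 5 d.p.): [2.0, 1.99368, 1.97475, 1.94334, 1.89964, 1.84393, 1.77657, 1.69797, 1.60863, 1.50913, 1.40008, 1.28219, 1.15618, 1.02287, 0.88309, 0.73773, 0.5877, 0.43396, 0.27747, 0.11923, -0.03976, -0.19851, -0.356, -0.51123, -0.66324, -0.81105, -0.95374, -1.09039, -1.22015, -1.3422, -1.45576, -1.56011, -1.65461, -1.73864, -1.81168, -1.87327, -1.92301, -1.96059, -1.98578, -1.99842].
λ_max=2, λ_min=-2*cos(pi/79); ϑ = −79·λ_min/(λ_max−λ_min) = 79*cos(pi/79)/(cos(pi/79) + 1).
= 39.484379420… (decimal).
Sandwich: α(G)=39 ≤ ϑ(G)=79*cos(pi/79)/(cos(pi/79) + 1) ≤ χ(Ḡ)=40 (both strict).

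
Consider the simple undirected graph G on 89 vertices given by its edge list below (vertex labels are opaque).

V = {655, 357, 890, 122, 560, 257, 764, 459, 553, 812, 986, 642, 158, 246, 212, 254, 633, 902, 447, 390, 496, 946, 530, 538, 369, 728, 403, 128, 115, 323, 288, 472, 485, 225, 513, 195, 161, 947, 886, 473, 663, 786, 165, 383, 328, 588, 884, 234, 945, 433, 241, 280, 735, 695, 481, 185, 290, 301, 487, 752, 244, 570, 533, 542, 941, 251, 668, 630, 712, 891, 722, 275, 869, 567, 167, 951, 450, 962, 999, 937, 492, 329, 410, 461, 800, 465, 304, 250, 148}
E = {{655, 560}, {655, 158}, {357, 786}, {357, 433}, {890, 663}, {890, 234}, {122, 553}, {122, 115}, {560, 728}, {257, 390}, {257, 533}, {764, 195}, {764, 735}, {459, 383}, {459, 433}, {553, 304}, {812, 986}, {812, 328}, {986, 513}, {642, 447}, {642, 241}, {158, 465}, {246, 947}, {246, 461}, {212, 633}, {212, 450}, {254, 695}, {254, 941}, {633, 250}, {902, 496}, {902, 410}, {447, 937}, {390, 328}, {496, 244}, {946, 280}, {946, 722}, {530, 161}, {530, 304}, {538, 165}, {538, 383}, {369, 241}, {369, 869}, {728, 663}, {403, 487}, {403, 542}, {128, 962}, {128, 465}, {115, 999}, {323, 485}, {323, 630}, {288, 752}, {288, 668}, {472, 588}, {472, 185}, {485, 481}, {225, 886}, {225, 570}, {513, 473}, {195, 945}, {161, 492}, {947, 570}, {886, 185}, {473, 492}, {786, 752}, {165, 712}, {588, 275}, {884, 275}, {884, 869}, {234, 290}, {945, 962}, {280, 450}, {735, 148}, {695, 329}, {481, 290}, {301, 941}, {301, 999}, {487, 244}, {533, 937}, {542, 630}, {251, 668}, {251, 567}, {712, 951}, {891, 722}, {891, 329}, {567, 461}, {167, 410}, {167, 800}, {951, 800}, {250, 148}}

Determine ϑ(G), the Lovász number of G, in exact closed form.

deg(560) = 2; N(560) = {655, 728}.
Vertex 869 has 2 neighbors: 369, 884.
Vertex 945 has 2 neighbors: 195, 962.
N(884) = {275, 869}, |N(884)| = 2.
2-regular, N=89; the odd cycle C_{89}.
A has 45 distinct eigenvalues ≈ [2.0, 1.995018, 1.980097, 1.955311, 1.920784, 1.876688, 1.823242, 1.760713, 1.689412, 1.609694, 1.521958, 1.426638, 1.324212, 1.215188, 1.10011, 0.979551, 0.854113, 0.724419, 0.591116, 0.454869, 0.316355, 0.176265, 0.035297, -0.105847, -0.246463, -0.385852, -0.523319, -0.658178, -0.789758, -0.917404, -1.040479, -1.158371, -1.270491, -1.376282, -1.475217, -1.566802, -1.650581, -1.726138, -1.793094, -1.851118, -1.89992, -1.939256, -1.968931, -1.988796, -1.998754].
λ_max=2, λ_min=-2*cos(pi/89); ϑ = −89·λ_min/(λ_max−λ_min) = 89*cos(pi/89)/(cos(pi/89) + 1).
= 44.486135317… (decimal).
Lovász sandwich 44 ≤ 89*cos(pi/89)/(cos(pi/89) + 1) ≤ 45: both strict.

89*cos(pi/89)/(cos(pi/89) + 1)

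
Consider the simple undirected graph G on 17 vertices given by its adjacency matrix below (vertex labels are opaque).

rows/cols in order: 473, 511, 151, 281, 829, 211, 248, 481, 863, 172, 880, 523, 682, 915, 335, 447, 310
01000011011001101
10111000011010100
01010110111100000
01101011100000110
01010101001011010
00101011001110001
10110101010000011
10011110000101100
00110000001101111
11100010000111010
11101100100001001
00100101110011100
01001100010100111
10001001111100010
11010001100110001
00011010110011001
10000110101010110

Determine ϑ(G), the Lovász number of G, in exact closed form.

deg(281) = 8; N(281) = {511, 151, 829, 248, 481, 863, 335, 447}.
deg(310) = 8; N(310) = {473, 211, 248, 863, 880, 682, 335, 447}.
N(151) = {511, 281, 211, 248, 863, 172, 880, 523}, |N(151)| = 8.
Vertex 863 has 8 neighbors: 151, 281, 880, 523, 915, 335, 447, 310.
8-regular, N=17; SR(17,8,3,4) — a Paley graph.
spec(A) ≈ [8.0, 1.562, -2.562] (distinct, 3 d.p.).
With N=17: ϑ(G) = 17·(-(-sqrt(17)/2 - 1/2))/(8−(-sqrt(17)/2 - 1/2)) = sqrt(17).
Numerically 4.1231.

sqrt(17)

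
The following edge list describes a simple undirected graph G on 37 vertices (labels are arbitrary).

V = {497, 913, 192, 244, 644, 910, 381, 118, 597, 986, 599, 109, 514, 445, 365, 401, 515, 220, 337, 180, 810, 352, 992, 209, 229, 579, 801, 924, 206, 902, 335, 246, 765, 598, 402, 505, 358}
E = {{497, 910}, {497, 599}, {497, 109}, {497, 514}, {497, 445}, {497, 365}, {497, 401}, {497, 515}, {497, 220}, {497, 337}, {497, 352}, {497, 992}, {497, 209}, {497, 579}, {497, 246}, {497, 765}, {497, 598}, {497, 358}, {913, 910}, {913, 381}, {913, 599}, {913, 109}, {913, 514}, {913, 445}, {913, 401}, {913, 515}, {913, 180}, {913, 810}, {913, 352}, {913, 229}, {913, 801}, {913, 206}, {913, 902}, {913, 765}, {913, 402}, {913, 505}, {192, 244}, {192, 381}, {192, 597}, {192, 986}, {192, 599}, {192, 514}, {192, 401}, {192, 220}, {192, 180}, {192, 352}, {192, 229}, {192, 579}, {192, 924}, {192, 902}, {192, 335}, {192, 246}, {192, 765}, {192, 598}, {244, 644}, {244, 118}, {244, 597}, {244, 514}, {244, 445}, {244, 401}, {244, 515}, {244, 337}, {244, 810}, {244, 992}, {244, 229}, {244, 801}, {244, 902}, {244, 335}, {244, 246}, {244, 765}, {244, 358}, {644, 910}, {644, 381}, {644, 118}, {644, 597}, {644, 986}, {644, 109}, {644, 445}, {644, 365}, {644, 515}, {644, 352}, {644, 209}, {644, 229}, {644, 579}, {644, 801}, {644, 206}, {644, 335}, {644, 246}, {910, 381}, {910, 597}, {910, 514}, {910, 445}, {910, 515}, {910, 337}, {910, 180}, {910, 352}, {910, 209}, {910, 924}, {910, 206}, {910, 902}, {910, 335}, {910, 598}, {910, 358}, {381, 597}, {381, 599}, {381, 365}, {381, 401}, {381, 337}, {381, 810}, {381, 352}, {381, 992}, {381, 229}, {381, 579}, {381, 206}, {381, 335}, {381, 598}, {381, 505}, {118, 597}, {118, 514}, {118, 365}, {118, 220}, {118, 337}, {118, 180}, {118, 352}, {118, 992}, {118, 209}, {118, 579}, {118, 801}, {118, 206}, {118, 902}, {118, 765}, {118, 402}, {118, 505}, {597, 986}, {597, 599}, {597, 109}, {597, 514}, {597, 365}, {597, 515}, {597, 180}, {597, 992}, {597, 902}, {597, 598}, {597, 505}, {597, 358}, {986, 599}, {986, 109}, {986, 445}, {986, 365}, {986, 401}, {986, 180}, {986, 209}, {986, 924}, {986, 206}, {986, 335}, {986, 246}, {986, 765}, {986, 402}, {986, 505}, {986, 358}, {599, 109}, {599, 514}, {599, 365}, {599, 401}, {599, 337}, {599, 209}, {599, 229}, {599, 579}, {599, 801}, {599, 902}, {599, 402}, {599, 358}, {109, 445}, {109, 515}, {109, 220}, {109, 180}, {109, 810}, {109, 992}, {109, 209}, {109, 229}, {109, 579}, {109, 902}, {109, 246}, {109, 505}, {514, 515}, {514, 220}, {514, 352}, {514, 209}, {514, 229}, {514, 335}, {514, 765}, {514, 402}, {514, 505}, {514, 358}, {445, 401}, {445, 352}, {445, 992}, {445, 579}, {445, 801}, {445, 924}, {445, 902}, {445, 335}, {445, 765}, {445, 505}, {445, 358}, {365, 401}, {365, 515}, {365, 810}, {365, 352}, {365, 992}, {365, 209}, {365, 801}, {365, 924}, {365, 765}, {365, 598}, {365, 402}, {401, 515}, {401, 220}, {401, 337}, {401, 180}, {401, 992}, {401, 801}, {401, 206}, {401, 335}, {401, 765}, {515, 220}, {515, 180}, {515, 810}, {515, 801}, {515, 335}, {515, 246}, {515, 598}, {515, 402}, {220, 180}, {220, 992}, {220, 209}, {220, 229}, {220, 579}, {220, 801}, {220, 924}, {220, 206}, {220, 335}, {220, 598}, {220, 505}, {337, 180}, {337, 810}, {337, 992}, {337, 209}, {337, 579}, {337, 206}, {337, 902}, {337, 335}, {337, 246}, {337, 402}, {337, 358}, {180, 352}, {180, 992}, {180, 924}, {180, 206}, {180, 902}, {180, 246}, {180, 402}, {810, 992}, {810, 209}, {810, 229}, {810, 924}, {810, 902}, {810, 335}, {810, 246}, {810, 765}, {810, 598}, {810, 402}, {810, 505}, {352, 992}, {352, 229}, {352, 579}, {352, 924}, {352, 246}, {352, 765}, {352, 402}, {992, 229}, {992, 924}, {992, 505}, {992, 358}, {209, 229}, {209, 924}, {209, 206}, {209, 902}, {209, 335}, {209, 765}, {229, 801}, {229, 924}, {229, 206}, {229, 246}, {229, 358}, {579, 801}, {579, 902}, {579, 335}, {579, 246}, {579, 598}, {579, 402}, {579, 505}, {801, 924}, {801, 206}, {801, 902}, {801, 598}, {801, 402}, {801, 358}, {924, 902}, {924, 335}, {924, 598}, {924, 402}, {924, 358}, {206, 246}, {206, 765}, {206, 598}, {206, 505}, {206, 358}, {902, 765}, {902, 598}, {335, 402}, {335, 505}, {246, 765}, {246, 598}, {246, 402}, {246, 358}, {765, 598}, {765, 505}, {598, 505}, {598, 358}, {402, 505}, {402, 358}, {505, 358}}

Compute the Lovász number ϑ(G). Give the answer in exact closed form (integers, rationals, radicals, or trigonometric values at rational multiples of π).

N(514) = {497, 913, 192, 244, 910, 118, 597, 599, 515, 220, 352, 209, 229, 335, 765, 402, 505, 358}, |N(514)| = 18.
deg(402) = 18; N(402) = {913, 118, 986, 599, 514, 365, 515, 337, 180, 810, 352, 579, 801, 924, 335, 246, 505, 358}.
N(358) = {497, 244, 910, 597, 986, 599, 514, 445, 337, 992, 229, 801, 924, 206, 246, 598, 402, 505}, |N(358)| = 18.
deg(335) = 18; N(335) = {192, 244, 644, 910, 381, 986, 514, 445, 401, 515, 220, 337, 810, 209, 579, 924, 402, 505}.
Regular of degree 18 on 37 vertices: SR(37,18,8,9) — a Paley graph.
spec(A) ≈ [18.0, 2.5414, -3.5414] (distinct, 4 d.p.).
λ_max=18, λ_min=-sqrt(37)/2 - 1/2; ϑ = −37·λ_min/(λ_max−λ_min) = sqrt(37).
ϑ(G) ≈ 6.08276253.

sqrt(37)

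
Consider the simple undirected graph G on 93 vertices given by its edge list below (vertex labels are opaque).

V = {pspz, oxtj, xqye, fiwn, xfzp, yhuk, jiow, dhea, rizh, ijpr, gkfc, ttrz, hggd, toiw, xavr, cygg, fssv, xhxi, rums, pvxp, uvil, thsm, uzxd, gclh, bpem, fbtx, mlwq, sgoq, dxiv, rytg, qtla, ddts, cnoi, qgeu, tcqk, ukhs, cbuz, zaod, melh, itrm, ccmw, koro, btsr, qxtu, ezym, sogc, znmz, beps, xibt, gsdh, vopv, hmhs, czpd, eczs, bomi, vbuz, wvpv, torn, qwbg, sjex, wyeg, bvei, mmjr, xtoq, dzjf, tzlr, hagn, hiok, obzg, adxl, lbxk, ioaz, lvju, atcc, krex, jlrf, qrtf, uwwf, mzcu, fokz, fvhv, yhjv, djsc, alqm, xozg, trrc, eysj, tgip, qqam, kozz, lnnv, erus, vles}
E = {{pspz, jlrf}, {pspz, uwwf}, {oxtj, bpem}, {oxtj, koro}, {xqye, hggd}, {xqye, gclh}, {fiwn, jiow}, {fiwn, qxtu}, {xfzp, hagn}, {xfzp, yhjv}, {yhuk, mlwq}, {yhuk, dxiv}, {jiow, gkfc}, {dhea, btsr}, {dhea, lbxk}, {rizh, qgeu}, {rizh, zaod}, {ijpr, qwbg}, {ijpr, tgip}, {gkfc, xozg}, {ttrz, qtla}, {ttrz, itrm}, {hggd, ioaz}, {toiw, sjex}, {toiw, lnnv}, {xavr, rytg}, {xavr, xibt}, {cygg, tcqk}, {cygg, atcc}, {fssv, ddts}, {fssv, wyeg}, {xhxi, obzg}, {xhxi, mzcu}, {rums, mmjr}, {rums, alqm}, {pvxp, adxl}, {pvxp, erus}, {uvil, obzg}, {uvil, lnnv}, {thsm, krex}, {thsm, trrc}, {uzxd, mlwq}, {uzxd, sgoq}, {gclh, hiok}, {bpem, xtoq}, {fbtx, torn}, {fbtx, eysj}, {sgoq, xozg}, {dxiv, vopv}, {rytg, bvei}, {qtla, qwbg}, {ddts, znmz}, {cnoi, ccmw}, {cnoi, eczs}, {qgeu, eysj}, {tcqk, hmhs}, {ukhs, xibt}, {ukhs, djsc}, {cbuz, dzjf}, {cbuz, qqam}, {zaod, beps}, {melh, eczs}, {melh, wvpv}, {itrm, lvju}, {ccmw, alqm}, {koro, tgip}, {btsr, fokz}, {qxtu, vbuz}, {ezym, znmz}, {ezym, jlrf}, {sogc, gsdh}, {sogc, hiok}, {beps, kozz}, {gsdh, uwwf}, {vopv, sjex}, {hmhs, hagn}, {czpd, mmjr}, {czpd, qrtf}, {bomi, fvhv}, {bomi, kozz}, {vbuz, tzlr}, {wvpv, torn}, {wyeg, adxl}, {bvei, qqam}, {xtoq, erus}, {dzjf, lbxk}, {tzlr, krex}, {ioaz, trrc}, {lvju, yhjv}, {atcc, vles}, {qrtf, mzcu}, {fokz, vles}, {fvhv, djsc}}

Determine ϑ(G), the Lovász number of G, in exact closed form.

Vertex djsc has 2 neighbors: ukhs, fvhv.
deg(rums) = 2; N(rums) = {mmjr, alqm}.
deg(qxtu) = 2; N(qxtu) = {fiwn, vbuz}.
deg(ijpr) = 2; N(ijpr) = {qwbg, tgip}.
2-regular, N=93; this is C_{93}, the 93-cycle.
Distinct eigenvalues (to 4 d.p.): [2.0, 1.9954, 1.9818, 1.9591, 1.9274, 1.887, 1.8379, 1.7805, 1.7149, 1.6415, 1.5606, 1.4727, 1.3779, 1.2769, 1.1701, 1.0579, 0.9409, 0.8196, 0.6946, 0.5664, 0.4356, 0.3029, 0.1687, 0.0338, -0.1013, -0.2359, -0.3695, -0.5013, -0.6309, -0.7576, -0.8808, -1.0, -1.1146, -1.2242, -1.3282, -1.4261, -1.5175, -1.602, -1.6792, -1.7487, -1.8102, -1.8635, -1.9083, -1.9443, -1.9715, -1.9897, -1.9989].
Lovász: ϑ = −93(-2*cos(pi/93))/(2+-(-1)*2*cos(pi/93)) = 93*cos(pi/93)/(cos(pi/93) + 1).
ϑ(G) ≈ 46.48673188.
Check 46 ≤ 93*cos(pi/93)/(cos(pi/93) + 1) ≤ 47: both strict.

93*cos(pi/93)/(cos(pi/93) + 1)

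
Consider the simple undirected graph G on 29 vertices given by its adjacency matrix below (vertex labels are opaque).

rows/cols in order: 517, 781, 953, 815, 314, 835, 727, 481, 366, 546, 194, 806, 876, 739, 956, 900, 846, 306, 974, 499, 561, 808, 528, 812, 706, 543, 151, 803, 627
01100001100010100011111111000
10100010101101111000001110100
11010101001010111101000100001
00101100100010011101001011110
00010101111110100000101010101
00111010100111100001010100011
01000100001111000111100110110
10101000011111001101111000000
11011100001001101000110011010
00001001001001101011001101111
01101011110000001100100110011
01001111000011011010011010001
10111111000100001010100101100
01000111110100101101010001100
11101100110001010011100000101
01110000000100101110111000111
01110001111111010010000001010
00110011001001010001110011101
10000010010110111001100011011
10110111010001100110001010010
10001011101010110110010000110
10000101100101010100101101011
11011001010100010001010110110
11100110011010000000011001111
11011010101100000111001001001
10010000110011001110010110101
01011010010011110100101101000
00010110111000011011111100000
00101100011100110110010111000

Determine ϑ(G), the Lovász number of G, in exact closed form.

sqrt(29)

Vertex 366 has 14 neighbors: 517, 781, 815, 314, 835, 194, 739, 956, 846, 561, 808, 706, 543, 803.
N(846) = {781, 953, 815, 481, 366, 546, 194, 806, 876, 739, 900, 974, 543, 803}, |N(846)| = 14.
deg(815) = 14; N(815) = {953, 314, 835, 366, 876, 900, 846, 306, 499, 528, 706, 543, 151, 803}.
Vertex 953 has 14 neighbors: 517, 781, 815, 835, 481, 194, 876, 956, 900, 846, 306, 499, 812, 627.
Every vertex has degree 14 (N=29); strongly regular (29,14,6,7).
Distinct eigenvalues (to 3 d.p.): [14.0, 2.193, -3.193].
λ_max=14, λ_min=-sqrt(29)/2 - 1/2; ϑ = −29·λ_min/(λ_max−λ_min) = sqrt(29).
ϑ(G) ≈ 5.3851648.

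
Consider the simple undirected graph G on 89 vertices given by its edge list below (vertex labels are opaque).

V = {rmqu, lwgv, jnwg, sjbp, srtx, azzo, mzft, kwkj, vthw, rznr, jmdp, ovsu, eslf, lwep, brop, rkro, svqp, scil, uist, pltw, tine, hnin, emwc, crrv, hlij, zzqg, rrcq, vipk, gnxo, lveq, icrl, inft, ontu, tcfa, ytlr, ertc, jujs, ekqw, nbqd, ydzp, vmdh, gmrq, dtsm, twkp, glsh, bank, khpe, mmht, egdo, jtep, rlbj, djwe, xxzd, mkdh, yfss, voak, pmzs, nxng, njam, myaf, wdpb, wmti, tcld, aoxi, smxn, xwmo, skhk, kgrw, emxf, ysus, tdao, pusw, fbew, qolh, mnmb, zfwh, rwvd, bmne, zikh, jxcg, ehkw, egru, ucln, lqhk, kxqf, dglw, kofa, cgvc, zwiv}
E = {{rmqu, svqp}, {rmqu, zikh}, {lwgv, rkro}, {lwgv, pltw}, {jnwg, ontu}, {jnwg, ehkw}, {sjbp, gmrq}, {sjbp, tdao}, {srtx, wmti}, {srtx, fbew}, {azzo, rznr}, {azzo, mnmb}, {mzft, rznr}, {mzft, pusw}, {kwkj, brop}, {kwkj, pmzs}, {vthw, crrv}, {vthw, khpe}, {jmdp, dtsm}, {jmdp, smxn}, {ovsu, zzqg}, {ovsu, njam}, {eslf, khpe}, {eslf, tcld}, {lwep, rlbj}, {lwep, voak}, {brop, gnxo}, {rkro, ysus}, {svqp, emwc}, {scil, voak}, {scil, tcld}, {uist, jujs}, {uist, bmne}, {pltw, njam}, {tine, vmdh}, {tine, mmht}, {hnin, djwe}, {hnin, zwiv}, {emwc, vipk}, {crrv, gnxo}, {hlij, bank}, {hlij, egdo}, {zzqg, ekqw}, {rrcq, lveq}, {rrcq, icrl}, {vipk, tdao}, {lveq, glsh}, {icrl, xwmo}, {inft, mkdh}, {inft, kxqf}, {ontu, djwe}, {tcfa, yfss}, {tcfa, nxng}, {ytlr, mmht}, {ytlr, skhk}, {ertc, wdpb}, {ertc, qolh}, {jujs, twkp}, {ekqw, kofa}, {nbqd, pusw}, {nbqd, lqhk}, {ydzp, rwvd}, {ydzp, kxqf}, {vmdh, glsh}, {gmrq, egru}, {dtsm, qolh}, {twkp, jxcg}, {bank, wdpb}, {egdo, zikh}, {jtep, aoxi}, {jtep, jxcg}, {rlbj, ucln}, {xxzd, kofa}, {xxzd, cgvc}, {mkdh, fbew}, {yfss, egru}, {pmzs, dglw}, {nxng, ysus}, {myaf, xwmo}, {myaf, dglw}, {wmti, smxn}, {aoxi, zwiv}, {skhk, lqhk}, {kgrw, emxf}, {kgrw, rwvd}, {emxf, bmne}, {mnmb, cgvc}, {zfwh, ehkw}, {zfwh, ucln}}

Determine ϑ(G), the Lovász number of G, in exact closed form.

N(pltw) = {lwgv, njam}, |N(pltw)| = 2.
Vertex ysus has 2 neighbors: rkro, nxng.
N(yfss) = {tcfa, egru}, |N(yfss)| = 2.
deg(ytlr) = 2; N(ytlr) = {mmht, skhk}.
G on 89 vertices is 2-regular; connected 2-regular on 89 ⇒ C_{89}.
The 45 distinct eigenvalues: [2.0, 1.995, 1.98, 1.955, 1.921, 1.877, 1.823, 1.761, 1.689, 1.61, 1.522, 1.427, 1.324, 1.215, 1.1, 0.98, 0.854, 0.724, 0.591, 0.455, 0.316, 0.176, 0.035, -0.106, -0.246, -0.386, -0.523, -0.658, -0.79, -0.917, -1.04, -1.158, -1.27, -1.376, -1.475, -1.567, -1.651, -1.726, -1.793, -1.851, -1.9, -1.939, -1.969, -1.989, -1.999].
λ_max=2, λ_min=-2*cos(pi/89); ϑ = −89·λ_min/(λ_max−λ_min) = 89*cos(pi/89)/(cos(pi/89) + 1).
ϑ(G) ≈ 44.486135.
Sandwich: α(G)=44 ≤ ϑ(G)=89*cos(pi/89)/(cos(pi/89) + 1) ≤ χ(Ḡ)=45 (both strict).

89*cos(pi/89)/(cos(pi/89) + 1)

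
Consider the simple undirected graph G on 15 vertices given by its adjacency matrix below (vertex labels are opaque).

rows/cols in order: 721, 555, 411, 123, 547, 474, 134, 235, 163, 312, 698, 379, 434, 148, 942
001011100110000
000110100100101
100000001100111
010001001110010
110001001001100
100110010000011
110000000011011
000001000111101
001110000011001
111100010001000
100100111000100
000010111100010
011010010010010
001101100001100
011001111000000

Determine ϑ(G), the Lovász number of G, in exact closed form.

5

deg(379) = 6; N(379) = {547, 134, 235, 163, 312, 148}.
Vertex 148 has 6 neighbors: 411, 123, 474, 134, 379, 434.
deg(163) = 6; N(163) = {411, 123, 547, 698, 379, 942}.
N(721) = {411, 547, 474, 134, 312, 698}, |N(721)| = 6.
15-vertex 6-regular graph: Kneser-type, 2-subsets of [6].
A has 3 distinct eigenvalues ≈ [6.0, 1.0, -3.0].
ϑ = −N·λ_min/(λ_max−λ_min) = −15·(-3)/(6−(-3)) = 5.
ϑ(G) ≈ 5.00000.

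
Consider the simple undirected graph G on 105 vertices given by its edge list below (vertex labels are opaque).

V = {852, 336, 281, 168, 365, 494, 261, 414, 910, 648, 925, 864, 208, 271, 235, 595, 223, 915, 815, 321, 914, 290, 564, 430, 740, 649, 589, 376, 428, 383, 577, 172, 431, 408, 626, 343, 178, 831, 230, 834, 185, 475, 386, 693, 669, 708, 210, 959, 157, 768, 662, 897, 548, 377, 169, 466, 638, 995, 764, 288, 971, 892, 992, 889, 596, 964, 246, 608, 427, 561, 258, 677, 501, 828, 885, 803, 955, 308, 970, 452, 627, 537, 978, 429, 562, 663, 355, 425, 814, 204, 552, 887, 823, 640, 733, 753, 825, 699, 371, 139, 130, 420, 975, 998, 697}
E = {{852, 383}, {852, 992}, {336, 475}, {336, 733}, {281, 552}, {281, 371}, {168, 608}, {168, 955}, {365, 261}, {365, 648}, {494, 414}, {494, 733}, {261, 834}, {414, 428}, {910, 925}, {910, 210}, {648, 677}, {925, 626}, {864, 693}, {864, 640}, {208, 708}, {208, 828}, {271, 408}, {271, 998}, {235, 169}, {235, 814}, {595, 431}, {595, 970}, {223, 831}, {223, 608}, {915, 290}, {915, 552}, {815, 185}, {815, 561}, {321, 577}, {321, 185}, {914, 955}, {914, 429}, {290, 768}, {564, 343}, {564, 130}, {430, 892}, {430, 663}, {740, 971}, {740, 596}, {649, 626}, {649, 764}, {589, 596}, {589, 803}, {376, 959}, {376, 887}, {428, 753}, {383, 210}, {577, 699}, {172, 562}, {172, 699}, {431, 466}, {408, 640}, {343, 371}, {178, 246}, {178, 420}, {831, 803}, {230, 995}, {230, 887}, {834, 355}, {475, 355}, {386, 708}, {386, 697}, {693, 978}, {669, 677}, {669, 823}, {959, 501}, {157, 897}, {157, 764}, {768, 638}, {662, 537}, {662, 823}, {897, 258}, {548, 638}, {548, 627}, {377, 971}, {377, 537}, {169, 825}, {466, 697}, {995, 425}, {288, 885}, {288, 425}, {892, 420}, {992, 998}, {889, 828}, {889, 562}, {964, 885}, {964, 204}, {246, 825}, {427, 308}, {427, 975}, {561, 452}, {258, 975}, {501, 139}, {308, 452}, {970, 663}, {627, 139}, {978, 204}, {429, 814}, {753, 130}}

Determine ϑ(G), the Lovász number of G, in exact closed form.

105*cos(pi/105)/(cos(pi/105) + 1)

deg(377) = 2; N(377) = {971, 537}.
deg(204) = 2; N(204) = {964, 978}.
N(431) = {595, 466}, |N(431)| = 2.
N(992) = {852, 998}, |N(992)| = 2.
Regular of degree 2 on 105 vertices: connected 2-regular on 105 ⇒ C_{105}.
The 53 distinct eigenvalues: [2.0, 1.99642, 1.98569, 1.96786, 1.94298, 1.91115, 1.87247, 1.82709, 1.77517, 1.7169, 1.65248, 1.58214, 1.50614, 1.42475, 1.33826, 1.24698, 1.15123, 1.05137, 0.94774, 0.84071, 0.73068, 0.61803, 0.50317, 0.38651, 0.26847, 0.14946, 0.02992, -0.08973, -0.20906, -0.32764, -0.44504, -0.56085, -0.67466, -0.78605, -0.89463, -1.0, -1.10179, -1.19964, -1.2932, -1.38213, -1.4661, -1.54483, -1.61803, -1.68544, -1.74682, -1.80194, -1.85061, -1.89265, -1.92793, -1.9563, -1.97766, -1.99195, -1.9991].
−105·(-2*cos(pi/105)) / ((2)−(-2*cos(pi/105))) = 105*cos(pi/105)/(cos(pi/105) + 1) = ϑ(G).
Numerically 52.4882.
Sandwich: α(G)=52 ≤ ϑ(G)=105*cos(pi/105)/(cos(pi/105) + 1) ≤ χ(Ḡ)=53 (both strict).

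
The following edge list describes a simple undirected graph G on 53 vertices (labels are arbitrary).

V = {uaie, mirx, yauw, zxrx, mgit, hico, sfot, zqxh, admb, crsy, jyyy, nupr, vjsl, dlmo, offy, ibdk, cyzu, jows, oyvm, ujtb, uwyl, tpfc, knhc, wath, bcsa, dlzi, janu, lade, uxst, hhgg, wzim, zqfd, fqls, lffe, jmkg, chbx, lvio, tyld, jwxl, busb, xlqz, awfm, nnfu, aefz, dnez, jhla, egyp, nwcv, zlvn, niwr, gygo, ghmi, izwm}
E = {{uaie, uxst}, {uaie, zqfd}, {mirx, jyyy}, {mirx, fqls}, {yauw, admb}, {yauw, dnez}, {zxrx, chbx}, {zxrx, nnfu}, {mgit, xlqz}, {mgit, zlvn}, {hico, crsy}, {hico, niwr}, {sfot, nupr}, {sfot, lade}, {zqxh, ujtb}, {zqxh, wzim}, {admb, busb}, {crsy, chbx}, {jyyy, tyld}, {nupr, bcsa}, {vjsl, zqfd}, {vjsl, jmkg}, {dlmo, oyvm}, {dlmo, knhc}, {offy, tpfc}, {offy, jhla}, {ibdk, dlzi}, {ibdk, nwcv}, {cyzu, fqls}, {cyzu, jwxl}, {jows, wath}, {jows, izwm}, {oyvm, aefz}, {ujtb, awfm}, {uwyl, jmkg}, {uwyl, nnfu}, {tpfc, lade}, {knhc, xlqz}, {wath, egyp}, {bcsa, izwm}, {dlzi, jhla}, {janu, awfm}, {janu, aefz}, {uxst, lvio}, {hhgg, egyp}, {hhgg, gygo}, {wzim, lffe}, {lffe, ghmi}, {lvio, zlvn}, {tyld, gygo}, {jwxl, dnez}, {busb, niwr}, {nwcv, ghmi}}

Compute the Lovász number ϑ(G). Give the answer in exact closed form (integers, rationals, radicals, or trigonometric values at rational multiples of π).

N(gygo) = {hhgg, tyld}, |N(gygo)| = 2.
N(fqls) = {mirx, cyzu}, |N(fqls)| = 2.
N(tyld) = {jyyy, gygo}, |N(tyld)| = 2.
N(jows) = {wath, izwm}, |N(jows)| = 2.
G on 53 vertices is 2-regular; connected 2-regular on 53 ⇒ C_{53}.
Distinct eigenvalues (to 3 d.p.): [2.0, 1.986, 1.944, 1.875, 1.779, 1.659, 1.515, 1.35, 1.166, 0.966, 0.752, 0.527, 0.295, 0.059, -0.178, -0.412, -0.641, -0.86, -1.068, -1.26, -1.435, -1.59, -1.722, -1.83, -1.913, -1.968, -1.996].
ϑ = −N·λ_min/(λ_max−λ_min) = −53·(-2*cos(pi/53))/(2−(-2*cos(pi/53))) = 53*cos(pi/53)/(cos(pi/53) + 1).
Numerically 26.476708993.
Lovász sandwich 26 ≤ 53*cos(pi/53)/(cos(pi/53) + 1) ≤ 27: both strict.

53*cos(pi/53)/(cos(pi/53) + 1)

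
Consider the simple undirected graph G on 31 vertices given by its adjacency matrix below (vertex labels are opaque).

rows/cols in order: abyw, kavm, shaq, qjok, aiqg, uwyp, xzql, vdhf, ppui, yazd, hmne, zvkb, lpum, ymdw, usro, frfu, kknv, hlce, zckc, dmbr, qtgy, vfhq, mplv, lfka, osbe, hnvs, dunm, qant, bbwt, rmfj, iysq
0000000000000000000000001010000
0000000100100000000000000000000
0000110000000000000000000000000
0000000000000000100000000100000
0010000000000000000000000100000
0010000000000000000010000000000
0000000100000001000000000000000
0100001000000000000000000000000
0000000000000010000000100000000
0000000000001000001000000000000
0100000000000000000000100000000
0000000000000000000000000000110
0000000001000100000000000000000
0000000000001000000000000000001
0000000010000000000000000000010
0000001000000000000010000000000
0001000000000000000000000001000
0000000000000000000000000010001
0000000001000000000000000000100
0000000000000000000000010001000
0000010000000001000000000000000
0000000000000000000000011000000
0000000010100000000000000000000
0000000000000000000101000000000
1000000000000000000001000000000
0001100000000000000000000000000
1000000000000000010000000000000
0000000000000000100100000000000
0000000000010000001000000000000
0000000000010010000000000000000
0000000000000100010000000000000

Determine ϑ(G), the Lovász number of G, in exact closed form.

N(xzql) = {vdhf, frfu}, |N(xzql)| = 2.
Vertex aiqg has 2 neighbors: shaq, hnvs.
N(zvkb) = {bbwt, rmfj}, |N(zvkb)| = 2.
Vertex lpum has 2 neighbors: yazd, ymdw.
deg(v) = 2 for all v (|V|=31); this is C_{31}, the 31-cycle.
The 16 distinct eigenvalues: [2.0, 1.9591, 1.8379, 1.6415, 1.3779, 1.0579, 0.6946, 0.3029, -0.1013, -0.5013, -0.8808, -1.2242, -1.5175, -1.7487, -1.9083, -1.9897].
−31·(-2*cos(pi/31)) / ((2)−(-2*cos(pi/31))) = 31*cos(pi/31)/(cos(pi/31) + 1) = ϑ(G).
ϑ(G) ≈ 15.4601.
α=15, χ(Ḡ)=16; ϑ=31*cos(pi/31)/(cos(pi/31) + 1) lies between (both strict).

31*cos(pi/31)/(cos(pi/31) + 1)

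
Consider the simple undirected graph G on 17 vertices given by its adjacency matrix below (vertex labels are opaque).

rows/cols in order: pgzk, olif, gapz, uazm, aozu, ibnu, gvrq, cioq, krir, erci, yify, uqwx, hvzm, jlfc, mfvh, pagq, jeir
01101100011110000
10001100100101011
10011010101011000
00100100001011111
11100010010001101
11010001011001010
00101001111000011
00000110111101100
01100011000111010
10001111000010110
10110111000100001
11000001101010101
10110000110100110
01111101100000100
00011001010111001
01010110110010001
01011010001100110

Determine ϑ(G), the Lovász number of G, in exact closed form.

deg(uqwx) = 8; N(uqwx) = {pgzk, olif, cioq, krir, yify, hvzm, mfvh, jeir}.
Vertex jeir has 8 neighbors: olif, uazm, aozu, gvrq, yify, uqwx, mfvh, pagq.
N(pagq) = {olif, uazm, ibnu, gvrq, krir, erci, hvzm, jeir}, |N(pagq)| = 8.
Vertex uazm has 8 neighbors: gapz, ibnu, yify, hvzm, jlfc, mfvh, pagq, jeir.
8-regular, N=17; SR(17,8,3,4) — a Paley graph.
Distinct eigenvalues (to 4 d.p.): [8.0, 1.5616, -2.5616].
ϑ = −N·λ_min/(λ_max−λ_min) = −17·(-sqrt(17)/2 - 1/2)/(8−(-sqrt(17)/2 - 1/2)) = sqrt(17).
≈ 4.1231056 (to 7 d.p.).

sqrt(17)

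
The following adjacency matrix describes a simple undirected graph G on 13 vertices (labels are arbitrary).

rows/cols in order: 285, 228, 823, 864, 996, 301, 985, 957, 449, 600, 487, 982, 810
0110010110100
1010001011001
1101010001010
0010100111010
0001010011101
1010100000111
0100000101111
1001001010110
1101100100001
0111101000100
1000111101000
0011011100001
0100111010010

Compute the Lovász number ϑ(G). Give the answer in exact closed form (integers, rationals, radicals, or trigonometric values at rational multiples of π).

Vertex 301 has 6 neighbors: 285, 823, 996, 487, 982, 810.
Vertex 600 has 6 neighbors: 228, 823, 864, 996, 985, 487.
deg(957) = 6; N(957) = {285, 864, 985, 449, 487, 982}.
deg(823) = 6; N(823) = {285, 228, 864, 301, 600, 982}.
13-vertex 6-regular graph: SR(13,6,2,3) — a Paley graph.
spec(A) ≈ [6.0, 1.303, -2.303] (distinct, 3 d.p.).
ϑ = −N·λ_min/(λ_max−λ_min) = −13·(-sqrt(13)/2 - 1/2)/(6−(-sqrt(13)/2 - 1/2)) = sqrt(13).
ϑ(G) ≈ 3.60555.

sqrt(13)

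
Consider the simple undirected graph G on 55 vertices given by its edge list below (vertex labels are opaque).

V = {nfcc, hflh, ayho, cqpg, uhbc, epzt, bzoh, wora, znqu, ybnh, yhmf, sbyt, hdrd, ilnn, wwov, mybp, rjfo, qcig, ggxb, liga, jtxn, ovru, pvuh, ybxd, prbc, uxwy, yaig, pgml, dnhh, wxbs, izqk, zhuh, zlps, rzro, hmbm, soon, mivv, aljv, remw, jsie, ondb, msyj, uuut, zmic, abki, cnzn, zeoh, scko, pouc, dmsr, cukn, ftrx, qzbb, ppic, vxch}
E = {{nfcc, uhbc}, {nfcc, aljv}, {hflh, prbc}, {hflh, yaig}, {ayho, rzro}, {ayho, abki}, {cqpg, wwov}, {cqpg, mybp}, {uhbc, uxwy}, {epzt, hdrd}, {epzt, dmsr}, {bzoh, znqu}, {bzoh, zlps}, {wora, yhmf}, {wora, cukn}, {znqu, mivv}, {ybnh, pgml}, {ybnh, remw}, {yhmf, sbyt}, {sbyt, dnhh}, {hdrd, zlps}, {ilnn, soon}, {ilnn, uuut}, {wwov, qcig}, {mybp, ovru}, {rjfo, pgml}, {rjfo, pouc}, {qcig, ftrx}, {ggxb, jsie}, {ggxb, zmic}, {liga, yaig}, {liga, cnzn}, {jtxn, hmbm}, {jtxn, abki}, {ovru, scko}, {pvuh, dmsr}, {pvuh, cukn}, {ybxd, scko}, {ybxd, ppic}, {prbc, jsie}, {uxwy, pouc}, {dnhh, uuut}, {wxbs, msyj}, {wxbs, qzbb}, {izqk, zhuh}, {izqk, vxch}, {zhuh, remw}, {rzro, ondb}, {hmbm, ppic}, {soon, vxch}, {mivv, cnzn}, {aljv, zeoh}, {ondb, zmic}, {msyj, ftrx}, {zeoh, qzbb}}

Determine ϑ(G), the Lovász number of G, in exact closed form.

N(aljv) = {nfcc, zeoh}, |N(aljv)| = 2.
N(qcig) = {wwov, ftrx}, |N(qcig)| = 2.
N(sbyt) = {yhmf, dnhh}, |N(sbyt)| = 2.
Vertex rzro has 2 neighbors: ayho, ondb.
55-vertex 2-regular graph: the odd cycle C_{55}.
A has 28 distinct eigenvalues ≈ [2.0, 1.987, 1.948, 1.884, 1.795, 1.683, 1.548, 1.394, 1.221, 1.033, 0.831, 0.618, 0.397, 0.171, -0.057, -0.285, -0.508, -0.726, -0.933, -1.129, -1.31, -1.473, -1.618, -1.741, -1.842, -1.919, -1.971, -1.997].
−55·(-2*cos(pi/55)) / ((2)−(-2*cos(pi/55))) = 55*cos(pi/55)/(cos(pi/55) + 1) = ϑ(G).
≈ 27.4776 (to 4 d.p.).
27 ≤ 55*cos(pi/55)/(cos(pi/55) + 1) ≤ 28: both strict.

55*cos(pi/55)/(cos(pi/55) + 1)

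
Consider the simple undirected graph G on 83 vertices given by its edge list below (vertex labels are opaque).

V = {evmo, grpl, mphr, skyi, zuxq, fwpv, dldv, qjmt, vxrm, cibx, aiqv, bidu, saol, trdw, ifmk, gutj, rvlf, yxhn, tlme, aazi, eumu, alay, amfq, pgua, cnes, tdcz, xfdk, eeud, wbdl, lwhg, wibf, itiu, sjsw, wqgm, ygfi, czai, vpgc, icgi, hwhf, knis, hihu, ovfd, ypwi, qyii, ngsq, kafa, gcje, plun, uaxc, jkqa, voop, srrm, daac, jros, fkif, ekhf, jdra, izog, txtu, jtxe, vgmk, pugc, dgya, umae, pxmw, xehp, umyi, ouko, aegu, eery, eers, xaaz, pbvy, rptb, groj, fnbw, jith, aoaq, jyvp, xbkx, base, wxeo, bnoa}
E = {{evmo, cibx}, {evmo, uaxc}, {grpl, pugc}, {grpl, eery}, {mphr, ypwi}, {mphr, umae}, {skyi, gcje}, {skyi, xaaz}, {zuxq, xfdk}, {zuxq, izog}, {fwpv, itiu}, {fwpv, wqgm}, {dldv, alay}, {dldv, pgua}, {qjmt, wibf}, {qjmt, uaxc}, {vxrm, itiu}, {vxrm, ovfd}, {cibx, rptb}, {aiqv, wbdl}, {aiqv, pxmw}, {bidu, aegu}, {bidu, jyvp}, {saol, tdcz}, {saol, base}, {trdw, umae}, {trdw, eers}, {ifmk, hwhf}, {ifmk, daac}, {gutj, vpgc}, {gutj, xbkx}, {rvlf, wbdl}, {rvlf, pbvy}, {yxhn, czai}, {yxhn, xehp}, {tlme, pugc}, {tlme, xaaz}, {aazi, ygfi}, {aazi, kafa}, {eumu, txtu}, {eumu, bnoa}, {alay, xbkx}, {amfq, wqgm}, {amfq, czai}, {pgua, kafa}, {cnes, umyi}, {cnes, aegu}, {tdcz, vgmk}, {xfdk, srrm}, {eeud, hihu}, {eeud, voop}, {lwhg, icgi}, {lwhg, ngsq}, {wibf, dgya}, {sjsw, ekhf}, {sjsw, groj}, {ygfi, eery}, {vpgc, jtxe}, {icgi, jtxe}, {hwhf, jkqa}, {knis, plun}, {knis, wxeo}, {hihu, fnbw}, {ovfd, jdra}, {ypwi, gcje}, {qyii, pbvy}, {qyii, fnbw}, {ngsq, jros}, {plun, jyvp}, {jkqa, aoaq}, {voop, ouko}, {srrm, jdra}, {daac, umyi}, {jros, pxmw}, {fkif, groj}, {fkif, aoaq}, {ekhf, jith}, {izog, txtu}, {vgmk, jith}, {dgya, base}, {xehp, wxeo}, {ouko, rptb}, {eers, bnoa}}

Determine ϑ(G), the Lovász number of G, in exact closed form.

N(hwhf) = {ifmk, jkqa}, |N(hwhf)| = 2.
deg(amfq) = 2; N(amfq) = {wqgm, czai}.
deg(ouko) = 2; N(ouko) = {voop, rptb}.
Vertex srrm has 2 neighbors: xfdk, jdra.
Every vertex has degree 2 (N=83); the odd cycle C_{83}.
The 42 distinct eigenvalues: [2.0, 1.9943, 1.9771, 1.9486, 1.909, 1.8584, 1.7972, 1.7257, 1.6443, 1.5535, 1.4538, 1.3457, 1.23, 1.1072, 0.9781, 0.8433, 0.7038, 0.5602, 0.4134, 0.2642, 0.1135, -0.0378, -0.189, -0.339, -0.4871, -0.6324, -0.7741, -0.9114, -1.0434, -1.1694, -1.2888, -1.4008, -1.5047, -1.6001, -1.6862, -1.7627, -1.8291, -1.8851, -1.9302, -1.9643, -1.9871, -1.9986].
ϑ = −N·λ_min/(λ_max−λ_min) = −83·(-2*cos(pi/83))/(2−(-2*cos(pi/83))) = 83*cos(pi/83)/(cos(pi/83) + 1).
= 41.48513259… (decimal).
Check 41 ≤ 83*cos(pi/83)/(cos(pi/83) + 1) ≤ 42: both strict.

83*cos(pi/83)/(cos(pi/83) + 1)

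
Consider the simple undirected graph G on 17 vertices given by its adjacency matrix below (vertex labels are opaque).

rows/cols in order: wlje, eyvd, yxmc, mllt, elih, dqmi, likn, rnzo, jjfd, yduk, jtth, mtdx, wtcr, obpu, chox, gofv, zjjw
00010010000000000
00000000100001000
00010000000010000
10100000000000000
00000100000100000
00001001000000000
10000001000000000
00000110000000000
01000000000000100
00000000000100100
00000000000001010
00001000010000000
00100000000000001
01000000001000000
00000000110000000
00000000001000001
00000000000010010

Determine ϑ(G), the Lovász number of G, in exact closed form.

17*cos(pi/17)/(cos(pi/17) + 1)

N(yxmc) = {mllt, wtcr}, |N(yxmc)| = 2.
deg(chox) = 2; N(chox) = {jjfd, yduk}.
deg(wlje) = 2; N(wlje) = {mllt, likn}.
Vertex mllt has 2 neighbors: wlje, yxmc.
Regular of degree 2 on 17 vertices: this is C_{17}, the 17-cycle.
A has 9 distinct eigenvalues ≈ [2.0, 1.8649, 1.478, 0.8915, 0.1845, -0.5473, -1.2053, -1.7004, -1.9659].
ϑ = −N·λ_min/(λ_max−λ_min) = −17·(-2*cos(pi/17))/(2−(-2*cos(pi/17))) = 17*cos(pi/17)/(cos(pi/17) + 1).
≈ 8.427014 (to 6 d.p.).
8 ≤ 17*cos(pi/17)/(cos(pi/17) + 1) ≤ 9: both strict.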